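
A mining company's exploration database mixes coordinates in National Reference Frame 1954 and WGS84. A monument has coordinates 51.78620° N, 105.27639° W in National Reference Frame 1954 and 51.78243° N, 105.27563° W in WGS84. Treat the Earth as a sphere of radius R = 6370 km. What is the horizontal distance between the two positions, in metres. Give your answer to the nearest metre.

Δφ = 51.78243° − 51.78620° = -0.00377°; Δλ = -105.27563° − -105.27639° = +0.00076°.
1° along a meridian = πR/180 = 111177 m.
ΔN = Δφ × 111177 = -419.1 m; ΔE = Δλ × 111177 × cos(51.78620°) = +0.00076 × 111177 × 0.618598 = 52.3 m.
Distance = √(ΔE² + ΔN²) = √(52.3² + (-419.1)²) = 422.4 m.

422 m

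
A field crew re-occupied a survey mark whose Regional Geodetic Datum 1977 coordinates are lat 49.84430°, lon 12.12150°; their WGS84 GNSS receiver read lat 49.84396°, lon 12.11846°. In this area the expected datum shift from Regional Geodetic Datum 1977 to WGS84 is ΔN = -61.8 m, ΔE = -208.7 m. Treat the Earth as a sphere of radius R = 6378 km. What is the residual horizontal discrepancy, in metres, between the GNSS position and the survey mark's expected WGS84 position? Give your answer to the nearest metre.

26 m

Observed coordinate differences: Δφ = -0.00034°, Δλ = -0.00304°.
Converting to metres (1° lat = 111317 m, cos φ = 0.644867): observed ΔN = -37.8 m, observed ΔE = -218.2 m.
Subtracting the expected shift leaves a residual of -37.8 − (-61.8) = 24.0 m north and -218.2 − (-208.7) = -9.5 m east.
Residual distance = √(24.0² + (-9.5)²) = 25.8 m.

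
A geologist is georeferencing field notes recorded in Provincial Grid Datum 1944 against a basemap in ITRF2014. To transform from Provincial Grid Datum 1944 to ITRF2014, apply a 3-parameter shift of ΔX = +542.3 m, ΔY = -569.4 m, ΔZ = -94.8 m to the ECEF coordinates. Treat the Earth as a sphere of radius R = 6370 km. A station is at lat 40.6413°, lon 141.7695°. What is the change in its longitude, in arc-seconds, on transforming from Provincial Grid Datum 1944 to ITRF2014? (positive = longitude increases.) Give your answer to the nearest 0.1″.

Δλ = 4.8″

sin φ = 0.651321, cos φ = 0.758802, sin λ = 0.618827, cos λ = -0.785528.
East component: ΔE = −sin λ·ΔX + cos λ·ΔY = −(0.618827)(542.3) + (-0.785528)(-569.4) = 111.69 m.
1° of latitude spans πR/180 = 111177 m; at latitude φ, 1° of longitude spans that × cos φ = 84361.7 m, so Δλ = 111.69 / 84361.7 × 3600 = 4.766″.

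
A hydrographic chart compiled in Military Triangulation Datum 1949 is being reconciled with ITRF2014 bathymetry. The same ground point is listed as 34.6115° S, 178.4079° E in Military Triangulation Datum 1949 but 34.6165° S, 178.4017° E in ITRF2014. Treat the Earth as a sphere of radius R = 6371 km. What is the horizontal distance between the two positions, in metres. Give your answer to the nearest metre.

794 m

Δφ = -34.6165° − -34.6115° = -0.0050°; Δλ = 178.4017° − 178.4079° = -0.0062°.
1° along a meridian = πR/180 = 111195 m.
ΔN = Δφ × 111195 = -556.0 m; ΔE = Δλ × 111195 × cos(-34.6115°) = -0.0062 × 111195 × 0.823022 = -567.4 m.
Distance = √(ΔE² + ΔN²) = √((-567.4)² + (-556.0)²) = 794.4 m.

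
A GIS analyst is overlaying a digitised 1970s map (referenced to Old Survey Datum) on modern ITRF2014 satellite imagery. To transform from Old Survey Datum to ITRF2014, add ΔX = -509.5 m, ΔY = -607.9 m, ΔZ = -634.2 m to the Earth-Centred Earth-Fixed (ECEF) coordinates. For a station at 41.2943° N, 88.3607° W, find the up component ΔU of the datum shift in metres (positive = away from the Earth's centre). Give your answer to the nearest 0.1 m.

At φ = 41.2943°, λ = -88.3607°: sin φ = 0.659927, cos φ = 0.751330, sin λ = -0.999591, cos λ = 0.028607.
ΔU = cos φ cos λ·ΔX + cos φ sin λ·ΔY + sin φ·ΔZ = (0.751330)(0.028607)(-509.5) + (0.751330)(-0.999591)(-607.9) + (0.659927)(-634.2) = 27.07 m.

ΔU = 27.1 m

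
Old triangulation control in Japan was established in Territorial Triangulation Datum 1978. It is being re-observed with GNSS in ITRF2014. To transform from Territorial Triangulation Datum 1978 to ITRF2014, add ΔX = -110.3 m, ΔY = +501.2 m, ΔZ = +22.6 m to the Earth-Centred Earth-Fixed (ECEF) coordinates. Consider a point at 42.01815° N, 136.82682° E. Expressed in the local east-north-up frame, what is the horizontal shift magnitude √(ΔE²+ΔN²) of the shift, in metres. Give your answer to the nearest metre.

394 m

The local east axis at (φ, λ) is (−sin λ, cos λ, 0), so ΔE = −sin(136.82682°)·(-110.3) + cos(136.82682°)·501.2 = -290.05 m.
The local north axis is (−sin φ cos λ, −sin φ sin λ, cos φ), giving ΔN = -53.844 − 229.542 + 16.790 = -266.60 m.
Horizontal magnitude = √(ΔE² + ΔN²) = √((-290.05)² + (-266.60)²) = 393.96 m.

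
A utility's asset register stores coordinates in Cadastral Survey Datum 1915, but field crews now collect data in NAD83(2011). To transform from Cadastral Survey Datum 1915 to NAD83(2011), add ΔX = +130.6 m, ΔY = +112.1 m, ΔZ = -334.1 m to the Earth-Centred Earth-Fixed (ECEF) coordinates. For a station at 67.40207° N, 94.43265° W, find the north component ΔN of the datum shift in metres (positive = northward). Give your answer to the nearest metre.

ΔN = -16 m

At φ = 67.40207°, λ = -94.43265°: sin φ = 0.923224, cos φ = 0.384262, sin λ = -0.997009, cos λ = -0.077287.
ΔN = −sin φ cos λ·ΔX − sin φ sin λ·ΔY + cos φ·ΔZ = −(0.923224)(-0.077287)(130.6) − (0.923224)(-0.997009)(112.1) + (0.384262)(-334.1) = -15.88 m.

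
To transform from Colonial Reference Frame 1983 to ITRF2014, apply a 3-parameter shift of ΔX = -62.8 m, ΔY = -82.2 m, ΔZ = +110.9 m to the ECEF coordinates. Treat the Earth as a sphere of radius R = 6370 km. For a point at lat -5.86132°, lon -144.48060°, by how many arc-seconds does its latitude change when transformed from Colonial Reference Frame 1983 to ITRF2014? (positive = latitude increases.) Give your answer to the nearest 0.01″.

Δφ = 3.90″

sin φ = -0.102121, cos φ = 0.994772, sin λ = -0.580979, cos λ = -0.813919.
North component: ΔN = −sin φ cos λ·ΔX − sin φ sin λ·ΔY + cos φ·ΔZ = −(-0.102121)(-0.813919)(-62.8) − (-0.102121)(-0.580979)(-82.2) + (0.994772)(110.9) = 120.42 m.
1° of latitude spans πR/180 = 111177 m, so Δφ = 120.42 / 111177 × 3600 = 3.899″.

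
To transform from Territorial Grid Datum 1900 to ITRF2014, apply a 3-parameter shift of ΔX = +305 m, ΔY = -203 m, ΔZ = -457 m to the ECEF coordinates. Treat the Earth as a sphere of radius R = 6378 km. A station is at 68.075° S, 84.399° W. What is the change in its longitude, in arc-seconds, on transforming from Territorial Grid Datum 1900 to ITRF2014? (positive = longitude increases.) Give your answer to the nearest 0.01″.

Δλ = 24.57″

sin φ = -0.927673, cos φ = 0.373393, sin λ = -0.995226, cos λ = 0.097600.
East component: ΔE = −sin λ·ΔX + cos λ·ΔY = −(-0.995226)(305) + (0.097600)(-203) = 283.73 m.
1° of latitude spans πR/180 = 111317 m; at latitude φ, 1° of longitude spans that × cos φ = 41565.0 m, so Δλ = 283.73 / 41565.0 × 3600 = 24.574″.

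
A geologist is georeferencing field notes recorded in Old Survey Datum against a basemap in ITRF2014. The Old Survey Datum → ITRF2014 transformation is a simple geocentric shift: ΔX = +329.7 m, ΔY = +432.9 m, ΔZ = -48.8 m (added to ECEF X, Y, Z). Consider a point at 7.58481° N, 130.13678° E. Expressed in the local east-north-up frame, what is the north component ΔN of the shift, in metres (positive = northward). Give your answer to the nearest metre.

At φ = 7.58481°, λ = 130.13678°: sin φ = 0.131994, cos φ = 0.991251, sin λ = 0.764508, cos λ = -0.644615.
ΔN = −sin φ cos λ·ΔX − sin φ sin λ·ΔY + cos φ·ΔZ = −(0.131994)(-0.644615)(329.7) − (0.131994)(0.764508)(432.9) + (0.991251)(-48.8) = -64.00 m.

ΔN = -64 m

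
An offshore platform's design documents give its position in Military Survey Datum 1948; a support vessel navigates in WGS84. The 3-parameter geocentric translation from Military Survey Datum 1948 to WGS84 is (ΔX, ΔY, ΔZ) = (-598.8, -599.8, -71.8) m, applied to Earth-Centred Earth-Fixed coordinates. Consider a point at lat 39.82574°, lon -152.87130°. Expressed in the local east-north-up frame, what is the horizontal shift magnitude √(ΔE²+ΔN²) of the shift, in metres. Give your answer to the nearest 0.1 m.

628.3 m

At φ = 39.82574°, λ = -152.87130°: sin φ = 0.640455, cos φ = 0.767996, sin λ = -0.455991, cos λ = -0.889985.
ΔE = −sin λ·ΔX + cos λ·ΔY = −(-0.455991)·(-598.8) + (-0.889985)·(-599.8) = 260.77 m.
ΔN = −sin φ cos λ·ΔX − sin φ sin λ·ΔY + cos φ·ΔZ = −(0.640455)(-0.889985)(-598.8) − (0.640455)(-0.455991)(-599.8) + (0.767996)(-71.8) = -571.62 m.
Horizontal magnitude = √(ΔE² + ΔN²) = √(260.77² + (-571.62)²) = 628.29 m.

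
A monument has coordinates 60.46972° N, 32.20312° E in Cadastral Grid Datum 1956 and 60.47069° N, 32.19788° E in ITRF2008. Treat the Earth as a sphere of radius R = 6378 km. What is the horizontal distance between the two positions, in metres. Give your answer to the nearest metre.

307 m

Δφ = 60.47069° − 60.46972° = +0.00097°; Δλ = 32.19788° − 32.20312° = -0.00524°.
1° along a meridian = πR/180 = 111317 m.
ΔN = Δφ × 111317 = 108.0 m; ΔE = Δλ × 111317 × cos(60.46972°) = -0.00524 × 111317 × 0.492883 = -287.5 m.
Distance = √(ΔE² + ΔN²) = √((-287.5)² + 108.0²) = 307.1 m.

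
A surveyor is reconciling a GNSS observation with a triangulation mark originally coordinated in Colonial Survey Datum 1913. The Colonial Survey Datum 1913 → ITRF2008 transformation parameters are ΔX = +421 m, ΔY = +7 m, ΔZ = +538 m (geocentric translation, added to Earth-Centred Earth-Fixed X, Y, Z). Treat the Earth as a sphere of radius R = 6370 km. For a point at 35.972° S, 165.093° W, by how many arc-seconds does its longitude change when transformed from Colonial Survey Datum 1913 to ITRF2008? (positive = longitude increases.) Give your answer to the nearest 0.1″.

Δλ = 4.1″

sin φ = -0.587390, cos φ = 0.809304, sin λ = -0.257251, cos λ = -0.966345.
East component: ΔE = −sin λ·ΔX + cos λ·ΔY = −(-0.257251)(421) + (-0.966345)(7) = 101.54 m.
1° of latitude spans πR/180 = 111177 m; at latitude φ, 1° of longitude spans that × cos φ = 89976.4 m, so Δλ = 101.54 / 89976.4 × 3600 = 4.063″.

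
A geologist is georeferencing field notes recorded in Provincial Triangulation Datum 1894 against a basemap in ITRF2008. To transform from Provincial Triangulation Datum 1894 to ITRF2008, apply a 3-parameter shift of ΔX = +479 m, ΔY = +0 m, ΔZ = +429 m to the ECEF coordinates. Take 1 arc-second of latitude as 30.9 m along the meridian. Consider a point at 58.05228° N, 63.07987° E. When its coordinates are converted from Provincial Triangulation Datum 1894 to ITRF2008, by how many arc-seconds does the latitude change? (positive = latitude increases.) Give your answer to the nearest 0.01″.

sin φ = 0.848531, cos φ = 0.529145, sin λ = 0.891639, cos λ = 0.452748.
North component: ΔN = −sin φ cos λ·ΔX − sin φ sin λ·ΔY + cos φ·ΔZ = −(0.848531)(0.452748)(479) − (0.848531)(0.891639)(0) + (0.529145)(429) = 42.99 m.
1° of latitude spans 3600 × 30.90 = 111240 m, so Δφ = 42.99 / 111240 × 3600 = 1.391″.

Δφ = 1.39″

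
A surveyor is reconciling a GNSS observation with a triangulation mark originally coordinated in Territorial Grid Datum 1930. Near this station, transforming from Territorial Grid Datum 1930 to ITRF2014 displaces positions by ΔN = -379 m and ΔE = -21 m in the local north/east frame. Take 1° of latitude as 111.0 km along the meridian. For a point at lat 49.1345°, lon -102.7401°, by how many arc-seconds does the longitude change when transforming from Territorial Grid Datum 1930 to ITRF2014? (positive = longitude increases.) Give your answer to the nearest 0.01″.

Δλ = -1.04″

At latitude 49.1345°, cos φ = 0.654286.
1° of longitude at this latitude = 111.0 × cos φ = 72.63 km, so Δλ = -21.0 / 72625.7 = -0.0002892° = -1.041″.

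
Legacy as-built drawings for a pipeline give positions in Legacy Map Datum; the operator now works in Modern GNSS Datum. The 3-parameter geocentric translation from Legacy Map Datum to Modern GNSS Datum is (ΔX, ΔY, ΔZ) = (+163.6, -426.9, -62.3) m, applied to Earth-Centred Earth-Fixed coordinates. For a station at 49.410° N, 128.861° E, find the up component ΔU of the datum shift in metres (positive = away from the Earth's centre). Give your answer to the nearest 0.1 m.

ΔU = -330.4 m

At φ = 49.410°, λ = 128.861°: sin φ = 0.759385, cos φ = 0.650642, sin λ = 0.778670, cos λ = -0.627433.
ΔU = cos φ cos λ·ΔX + cos φ sin λ·ΔY + sin φ·ΔZ = (0.650642)(-0.627433)(163.6) + (0.650642)(0.778670)(-426.9) + (0.759385)(-62.3) = -330.38 m.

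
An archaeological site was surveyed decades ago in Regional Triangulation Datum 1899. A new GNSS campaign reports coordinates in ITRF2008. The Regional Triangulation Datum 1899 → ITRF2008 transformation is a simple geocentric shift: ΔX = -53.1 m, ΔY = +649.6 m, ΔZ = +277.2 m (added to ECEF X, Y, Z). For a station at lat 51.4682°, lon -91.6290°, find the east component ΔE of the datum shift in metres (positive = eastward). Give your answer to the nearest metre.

At φ = 51.4682°, λ = -91.6290°: sin φ = 0.782263, cos φ = 0.622949, sin λ = -0.999596, cos λ = -0.028428.
ΔE = −sin λ·ΔX + cos λ·ΔY = −(-0.999596)·(-53.1) + (-0.028428)·(649.6) = -71.55 m.

ΔE = -72 m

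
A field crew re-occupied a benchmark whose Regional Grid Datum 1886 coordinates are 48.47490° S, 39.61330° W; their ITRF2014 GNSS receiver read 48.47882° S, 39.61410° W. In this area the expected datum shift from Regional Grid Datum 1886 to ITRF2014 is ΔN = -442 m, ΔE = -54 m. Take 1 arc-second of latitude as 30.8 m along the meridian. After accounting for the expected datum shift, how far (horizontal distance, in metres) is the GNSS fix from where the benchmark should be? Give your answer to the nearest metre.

9 m

Observed coordinate differences: Δφ = -0.00392°, Δλ = -0.00080°.
Converting to metres (1° lat = 110880 m, cos φ = 0.662948): observed ΔN = -434.6 m, observed ΔE = -58.8 m.
Subtracting the expected shift leaves a residual of -434.6 − (-442) = 7.4 m north and -58.8 − (-54) = -4.8 m east.
Residual distance = √(7.4² + (-4.8)²) = 8.8 m.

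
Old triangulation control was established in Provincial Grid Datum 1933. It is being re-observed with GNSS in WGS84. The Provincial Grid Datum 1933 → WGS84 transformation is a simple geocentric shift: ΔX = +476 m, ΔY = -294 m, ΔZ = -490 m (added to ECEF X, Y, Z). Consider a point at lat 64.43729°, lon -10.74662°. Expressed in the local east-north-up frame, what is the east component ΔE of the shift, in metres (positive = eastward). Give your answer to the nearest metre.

ΔE = -200 m

At φ = 64.43729°, λ = -10.74662°: sin φ = 0.902114, cos φ = 0.431499, sin λ = -0.186466, cos λ = 0.982461.
ΔE = −sin λ·ΔX + cos λ·ΔY = −(-0.186466)·(476) + (0.982461)·(-294) = -200.09 m.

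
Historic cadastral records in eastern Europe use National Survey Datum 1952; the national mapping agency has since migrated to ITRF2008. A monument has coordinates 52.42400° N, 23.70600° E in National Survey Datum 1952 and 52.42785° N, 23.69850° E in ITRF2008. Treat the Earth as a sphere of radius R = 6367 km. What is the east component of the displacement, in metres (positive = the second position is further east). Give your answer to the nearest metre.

ΔE = -508 m

Δφ = 52.42785° − 52.42400° = +0.00385°; Δλ = 23.69850° − 23.70600° = -0.00750°.
1° along a meridian = πR/180 = 111125 m.
ΔN = Δφ × 111125 = 427.8 m; ΔE = Δλ × 111125 × cos(52.42400°) = -0.00750 × 111125 × 0.609813 = -508.2 m.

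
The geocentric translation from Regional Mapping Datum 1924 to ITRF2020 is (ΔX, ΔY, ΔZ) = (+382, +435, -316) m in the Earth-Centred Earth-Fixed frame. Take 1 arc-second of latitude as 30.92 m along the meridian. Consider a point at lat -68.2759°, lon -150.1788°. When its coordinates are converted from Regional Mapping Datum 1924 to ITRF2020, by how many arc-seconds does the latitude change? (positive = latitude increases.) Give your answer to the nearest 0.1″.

sin φ = -0.928977, cos φ = 0.370138, sin λ = -0.497295, cos λ = -0.867582.
North component: ΔN = −sin φ cos λ·ΔX − sin φ sin λ·ΔY + cos φ·ΔZ = −(-0.928977)(-0.867582)(382) − (-0.928977)(-0.497295)(435) + (0.370138)(-316) = -625.80 m.
1° of latitude spans 3600 × 30.92 = 111312 m, so Δφ = -625.80 / 111312 × 3600 = -20.239″.

Δφ = -20.2″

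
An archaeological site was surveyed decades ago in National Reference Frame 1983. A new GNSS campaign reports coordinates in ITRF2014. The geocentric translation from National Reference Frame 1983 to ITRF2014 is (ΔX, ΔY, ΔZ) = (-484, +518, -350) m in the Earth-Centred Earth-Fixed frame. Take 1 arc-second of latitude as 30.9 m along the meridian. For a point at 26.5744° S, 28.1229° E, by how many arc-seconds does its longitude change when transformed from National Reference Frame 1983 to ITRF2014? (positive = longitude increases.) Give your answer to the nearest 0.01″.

sin φ = -0.447360, cos φ = 0.894354, sin λ = 0.471364, cos λ = 0.881939.
East component: ΔE = −sin λ·ΔX + cos λ·ΔY = −(0.471364)(-484) + (0.881939)(518) = 684.98 m.
1° of latitude spans 3600 × 30.90 = 111240 m; at latitude φ, 1° of longitude spans that × cos φ = 99488.0 m, so Δλ = 684.98 / 99488.0 × 3600 = 24.786″.

Δλ = 24.79″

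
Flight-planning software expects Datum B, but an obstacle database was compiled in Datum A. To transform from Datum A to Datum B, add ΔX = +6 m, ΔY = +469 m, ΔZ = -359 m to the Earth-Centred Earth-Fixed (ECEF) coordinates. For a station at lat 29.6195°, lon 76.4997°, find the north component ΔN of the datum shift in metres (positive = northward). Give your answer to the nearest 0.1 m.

The local north axis is (−sin φ cos λ, −sin φ sin λ, cos φ), giving ΔN = -0.692 − 225.393 − 312.088 = -538.17 m.

ΔN = -538.2 m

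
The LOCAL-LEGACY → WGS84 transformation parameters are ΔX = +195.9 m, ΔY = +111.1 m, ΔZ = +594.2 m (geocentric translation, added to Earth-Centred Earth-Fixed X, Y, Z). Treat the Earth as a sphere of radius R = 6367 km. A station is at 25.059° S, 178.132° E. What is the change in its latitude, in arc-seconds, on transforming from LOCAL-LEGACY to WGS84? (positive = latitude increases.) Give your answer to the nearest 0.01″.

Δφ = 14.80″

sin φ = -0.423551, cos φ = 0.905872, sin λ = 0.032597, cos λ = -0.999469.
North component: ΔN = −sin φ cos λ·ΔX − sin φ sin λ·ΔY + cos φ·ΔZ = −(-0.423551)(-0.999469)(195.9) − (-0.423551)(0.032597)(111.1) + (0.905872)(594.2) = 456.87 m.
1° of latitude spans πR/180 = 111125 m, so Δφ = 456.87 / 111125 × 3600 = 14.801″.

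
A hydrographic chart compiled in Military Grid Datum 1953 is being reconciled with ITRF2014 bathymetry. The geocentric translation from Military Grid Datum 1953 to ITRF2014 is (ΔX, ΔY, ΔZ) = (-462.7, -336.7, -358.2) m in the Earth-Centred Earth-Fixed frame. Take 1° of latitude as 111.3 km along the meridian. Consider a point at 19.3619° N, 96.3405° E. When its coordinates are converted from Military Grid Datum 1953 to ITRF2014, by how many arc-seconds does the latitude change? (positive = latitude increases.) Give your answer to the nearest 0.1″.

Δφ = -7.9″

sin φ = 0.331534, cos φ = 0.943443, sin λ = 0.993883, cos λ = -0.110437.
North component: ΔN = −sin φ cos λ·ΔX − sin φ sin λ·ΔY + cos φ·ΔZ = −(0.331534)(-0.110437)(-462.7) − (0.331534)(0.993883)(-336.7) + (0.943443)(-358.2) = -243.94 m.
1° of latitude spans 111300 m, so Δφ = -243.94 / 111300 × 3600 = -7.890″.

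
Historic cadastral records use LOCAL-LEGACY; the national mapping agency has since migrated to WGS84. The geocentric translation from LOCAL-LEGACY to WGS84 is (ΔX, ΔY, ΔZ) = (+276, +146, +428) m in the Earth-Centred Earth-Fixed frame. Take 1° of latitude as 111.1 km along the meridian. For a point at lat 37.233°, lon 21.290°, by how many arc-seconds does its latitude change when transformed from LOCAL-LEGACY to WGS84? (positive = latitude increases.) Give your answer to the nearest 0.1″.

sin φ = 0.605058, cos φ = 0.796182, sin λ = 0.363089, cos λ = 0.931755.
North component: ΔN = −sin φ cos λ·ΔX − sin φ sin λ·ΔY + cos φ·ΔZ = −(0.605058)(0.931755)(276) − (0.605058)(0.363089)(146) + (0.796182)(428) = 153.09 m.
1° of latitude spans 111100 m, so Δφ = 153.09 / 111100 × 3600 = 4.961″.

Δφ = 5.0″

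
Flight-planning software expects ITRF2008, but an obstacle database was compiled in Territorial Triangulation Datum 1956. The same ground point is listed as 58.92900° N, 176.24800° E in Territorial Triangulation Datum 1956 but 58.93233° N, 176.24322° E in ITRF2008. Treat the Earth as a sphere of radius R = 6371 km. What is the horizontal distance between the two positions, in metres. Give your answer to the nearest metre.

461 m

Δφ = 58.93233° − 58.92900° = +0.00333°; Δλ = 176.24322° − 176.24800° = -0.00478°.
1° along a meridian = πR/180 = 111195 m.
ΔN = Δφ × 111195 = 370.3 m; ΔE = Δλ × 111195 × cos(58.92900°) = -0.00478 × 111195 × 0.516100 = -274.3 m.
Distance = √(ΔE² + ΔN²) = √((-274.3)² + 370.3²) = 460.8 m.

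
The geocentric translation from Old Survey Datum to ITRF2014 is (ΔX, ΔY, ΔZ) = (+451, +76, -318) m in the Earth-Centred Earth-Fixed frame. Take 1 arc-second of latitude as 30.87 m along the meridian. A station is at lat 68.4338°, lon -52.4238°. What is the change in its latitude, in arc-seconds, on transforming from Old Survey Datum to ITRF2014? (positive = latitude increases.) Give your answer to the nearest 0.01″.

Δφ = -10.26″

sin φ = 0.929993, cos φ = 0.367576, sin λ = -0.792543, cos λ = 0.609816.
North component: ΔN = −sin φ cos λ·ΔX − sin φ sin λ·ΔY + cos φ·ΔZ = −(0.929993)(0.609816)(451) − (0.929993)(-0.792543)(76) + (0.367576)(-318) = -316.65 m.
1° of latitude spans 3600 × 30.87 = 111132 m, so Δφ = -316.65 / 111132 × 3600 = -10.257″.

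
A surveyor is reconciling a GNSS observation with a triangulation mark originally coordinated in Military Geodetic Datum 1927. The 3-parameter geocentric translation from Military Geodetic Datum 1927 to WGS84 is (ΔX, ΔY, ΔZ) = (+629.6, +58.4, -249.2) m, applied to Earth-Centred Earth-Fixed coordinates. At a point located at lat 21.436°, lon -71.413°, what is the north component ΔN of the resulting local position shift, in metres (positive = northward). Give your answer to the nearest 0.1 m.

ΔN = -285.1 m

At φ = 21.436°, λ = -71.413°: sin φ = 0.365462, cos φ = 0.930826, sin λ = -0.947841, cos λ = 0.318744.
ΔN = −sin φ cos λ·ΔX − sin φ sin λ·ΔY + cos φ·ΔZ = −(0.365462)(0.318744)(629.6) − (0.365462)(-0.947841)(58.4) + (0.930826)(-249.2) = -285.07 m.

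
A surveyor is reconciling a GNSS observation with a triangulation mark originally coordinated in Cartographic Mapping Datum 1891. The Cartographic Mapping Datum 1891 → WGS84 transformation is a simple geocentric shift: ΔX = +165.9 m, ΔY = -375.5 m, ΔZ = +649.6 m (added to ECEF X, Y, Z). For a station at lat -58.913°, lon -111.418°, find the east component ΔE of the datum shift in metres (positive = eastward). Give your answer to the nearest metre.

At φ = -58.913°, λ = -111.418°: sin φ = -0.856384, cos φ = 0.516339, sin λ = -0.930941, cos λ = -0.365169.
ΔE = −sin λ·ΔX + cos λ·ΔY = −(-0.930941)·(165.9) + (-0.365169)·(-375.5) = 291.56 m.

ΔE = 292 m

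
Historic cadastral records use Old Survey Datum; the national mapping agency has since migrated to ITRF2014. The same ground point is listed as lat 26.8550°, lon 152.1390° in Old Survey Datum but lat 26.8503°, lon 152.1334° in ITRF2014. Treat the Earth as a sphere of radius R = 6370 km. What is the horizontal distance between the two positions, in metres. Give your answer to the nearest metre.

763 m

Δφ = 26.8503° − 26.8550° = -0.0047°; Δλ = 152.1334° − 152.1390° = -0.0056°.
1° along a meridian = πR/180 = 111177 m.
ΔN = Δφ × 111177 = -522.5 m; ΔE = Δλ × 111177 × cos(26.8550°) = -0.0056 × 111177 × 0.892153 = -555.4 m.
Distance = √(ΔE² + ΔN²) = √((-555.4)² + (-522.5)²) = 762.6 m.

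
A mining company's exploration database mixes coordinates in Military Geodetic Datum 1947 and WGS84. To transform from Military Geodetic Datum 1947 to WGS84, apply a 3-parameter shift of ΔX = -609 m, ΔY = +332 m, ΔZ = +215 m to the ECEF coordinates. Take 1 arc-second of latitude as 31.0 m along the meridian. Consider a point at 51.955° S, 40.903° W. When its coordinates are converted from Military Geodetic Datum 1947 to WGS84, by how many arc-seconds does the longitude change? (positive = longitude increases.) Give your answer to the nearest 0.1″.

sin φ = -0.787527, cos φ = 0.616280, sin λ = -0.654780, cos λ = 0.755819.
East component: ΔE = −sin λ·ΔX + cos λ·ΔY = −(-0.654780)(-609) + (0.755819)(332) = -147.83 m.
1° of latitude spans 3600 × 31.00 = 111600 m; at latitude φ, 1° of longitude spans that × cos φ = 68776.9 m, so Δλ = -147.83 / 68776.9 × 3600 = -7.738″.

Δλ = -7.7″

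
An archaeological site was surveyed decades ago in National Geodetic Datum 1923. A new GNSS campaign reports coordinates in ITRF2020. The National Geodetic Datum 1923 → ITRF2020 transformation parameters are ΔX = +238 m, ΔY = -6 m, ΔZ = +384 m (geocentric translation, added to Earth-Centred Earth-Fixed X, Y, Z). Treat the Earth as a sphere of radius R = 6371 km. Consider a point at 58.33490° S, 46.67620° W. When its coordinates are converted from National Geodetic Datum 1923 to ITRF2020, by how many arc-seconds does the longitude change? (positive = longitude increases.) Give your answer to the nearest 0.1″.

sin φ = -0.851131, cos φ = 0.524953, sin λ = -0.727488, cos λ = 0.686121.
East component: ΔE = −sin λ·ΔX + cos λ·ΔY = −(-0.727488)(238) + (0.686121)(-6) = 169.03 m.
1° of latitude spans πR/180 = 111195 m; at latitude φ, 1° of longitude spans that × cos φ = 58372.1 m, so Δλ = 169.03 / 58372.1 × 3600 = 10.424″.

Δλ = 10.4″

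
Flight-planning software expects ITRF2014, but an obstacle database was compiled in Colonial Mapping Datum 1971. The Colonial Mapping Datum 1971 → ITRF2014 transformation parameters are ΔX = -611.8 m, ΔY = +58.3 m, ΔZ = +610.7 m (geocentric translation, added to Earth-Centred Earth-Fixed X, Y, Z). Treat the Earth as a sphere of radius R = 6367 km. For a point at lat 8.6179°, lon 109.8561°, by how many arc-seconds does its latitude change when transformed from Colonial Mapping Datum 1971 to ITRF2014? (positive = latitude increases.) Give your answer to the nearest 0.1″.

Δφ = 18.3″

sin φ = 0.149844, cos φ = 0.988710, sin λ = 0.940549, cos λ = -0.339659.
North component: ΔN = −sin φ cos λ·ΔX − sin φ sin λ·ΔY + cos φ·ΔZ = −(0.149844)(-0.339659)(-611.8) − (0.149844)(0.940549)(58.3) + (0.988710)(610.7) = 564.45 m.
1° of latitude spans πR/180 = 111125 m, so Δφ = 564.45 / 111125 × 3600 = 18.286″.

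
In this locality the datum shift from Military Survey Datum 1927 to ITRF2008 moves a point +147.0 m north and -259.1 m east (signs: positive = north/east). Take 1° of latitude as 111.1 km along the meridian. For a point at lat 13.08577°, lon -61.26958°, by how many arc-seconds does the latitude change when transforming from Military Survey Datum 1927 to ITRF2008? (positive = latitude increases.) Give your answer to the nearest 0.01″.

Δφ = 4.76″

1° of latitude = 111.1 km, so Δφ = 147.0 / 111100 = 0.0013231° = 4.763″.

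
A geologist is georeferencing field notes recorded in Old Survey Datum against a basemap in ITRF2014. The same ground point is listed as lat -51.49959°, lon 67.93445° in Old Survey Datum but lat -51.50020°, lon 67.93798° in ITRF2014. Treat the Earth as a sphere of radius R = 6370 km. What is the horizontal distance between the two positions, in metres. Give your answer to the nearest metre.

254 m

Δφ = -51.50020° − -51.49959° = -0.00061°; Δλ = 67.93798° − 67.93445° = +0.00353°.
1° along a meridian = πR/180 = 111177 m.
ΔN = Δφ × 111177 = -67.8 m; ΔE = Δλ × 111177 × cos(-51.49959°) = +0.00353 × 111177 × 0.622520 = 244.3 m.
Distance = √(ΔE² + ΔN²) = √(244.3² + (-67.8)²) = 253.6 m.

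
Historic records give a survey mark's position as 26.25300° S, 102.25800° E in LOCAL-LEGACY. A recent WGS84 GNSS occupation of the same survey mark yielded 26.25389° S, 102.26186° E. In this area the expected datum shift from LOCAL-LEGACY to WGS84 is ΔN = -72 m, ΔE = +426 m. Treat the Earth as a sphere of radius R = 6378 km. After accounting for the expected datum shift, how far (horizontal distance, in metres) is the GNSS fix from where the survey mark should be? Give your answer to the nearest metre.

Observed coordinate differences: Δφ = -0.00089°, Δλ = +0.00386°.
Converting to metres (1° lat = 111317 m, cos φ = 0.896850): observed ΔN = -99.1 m, observed ΔE = 385.4 m.
Subtracting the expected shift leaves a residual of -99.1 − (-72) = -27.1 m north and 385.4 − (426) = -40.6 m east.
Residual distance = √((-27.1)² + (-40.6)²) = 48.8 m.

49 m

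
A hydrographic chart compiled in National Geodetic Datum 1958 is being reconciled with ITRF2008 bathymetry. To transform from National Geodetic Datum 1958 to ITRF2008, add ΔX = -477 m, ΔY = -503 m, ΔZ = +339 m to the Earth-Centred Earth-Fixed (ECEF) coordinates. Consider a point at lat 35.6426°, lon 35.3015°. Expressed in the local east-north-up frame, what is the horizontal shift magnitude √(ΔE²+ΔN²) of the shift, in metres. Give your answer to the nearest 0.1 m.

The local east axis at (φ, λ) is (−sin λ, cos λ, 0), so ΔE = −sin(35.3015°)·(-477) + cos(35.3015°)·(-503) = -134.86 m.
The local north axis is (−sin φ cos λ, −sin φ sin λ, cos φ), giving ΔN = 226.850 + 169.383 + 275.494 = 671.73 m.
Horizontal magnitude = √(ΔE² + ΔN²) = √((-134.86)² + 671.73²) = 685.13 m.

685.1 m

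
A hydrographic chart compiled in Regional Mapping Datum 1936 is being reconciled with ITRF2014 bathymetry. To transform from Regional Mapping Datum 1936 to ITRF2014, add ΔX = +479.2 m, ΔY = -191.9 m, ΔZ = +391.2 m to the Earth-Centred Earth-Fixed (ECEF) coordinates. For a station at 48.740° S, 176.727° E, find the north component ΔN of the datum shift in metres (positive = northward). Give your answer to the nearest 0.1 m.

ΔN = -109.9 m

At φ = -48.740°, λ = 176.727°: sin φ = -0.751725, cos φ = 0.659477, sin λ = 0.057094, cos λ = -0.998369.
ΔN = −sin φ cos λ·ΔX − sin φ sin λ·ΔY + cos φ·ΔZ = −(-0.751725)(-0.998369)(479.2) − (-0.751725)(0.057094)(-191.9) + (0.659477)(391.2) = -109.89 m.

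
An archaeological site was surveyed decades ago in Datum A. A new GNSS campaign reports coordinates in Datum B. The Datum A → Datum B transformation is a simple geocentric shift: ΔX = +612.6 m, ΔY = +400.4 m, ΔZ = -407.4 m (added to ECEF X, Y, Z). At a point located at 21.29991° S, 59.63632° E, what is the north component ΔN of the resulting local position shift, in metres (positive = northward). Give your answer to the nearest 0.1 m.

At φ = -21.29991°, λ = 59.63632°: sin φ = -0.363250, cos φ = 0.931692, sin λ = 0.862834, cos λ = 0.505487.
ΔN = −sin φ cos λ·ΔX − sin φ sin λ·ΔY + cos φ·ΔZ = −(-0.363250)(0.505487)(612.6) − (-0.363250)(0.862834)(400.4) + (0.931692)(-407.4) = -141.59 m.

ΔN = -141.6 m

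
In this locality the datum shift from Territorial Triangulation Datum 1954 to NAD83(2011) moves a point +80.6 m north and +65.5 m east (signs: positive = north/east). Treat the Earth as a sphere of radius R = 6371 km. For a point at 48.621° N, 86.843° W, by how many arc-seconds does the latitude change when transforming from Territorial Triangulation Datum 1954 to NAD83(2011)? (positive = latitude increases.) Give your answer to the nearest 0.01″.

On a sphere of radius R, 1 rad of latitude = R, so Δφ = ΔN / R = 80.6 / 6371000 = 1.2651e-05 rad = 2.609″.

Δφ = 2.61″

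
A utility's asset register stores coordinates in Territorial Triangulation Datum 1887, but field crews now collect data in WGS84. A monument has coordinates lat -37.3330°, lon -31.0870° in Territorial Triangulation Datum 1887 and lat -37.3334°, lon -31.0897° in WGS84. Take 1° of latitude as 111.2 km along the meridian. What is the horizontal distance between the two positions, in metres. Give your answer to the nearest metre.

Δφ = -37.3334° − -37.3330° = -0.0004°; Δλ = -31.0897° − -31.0870° = -0.0027°.
ΔN = Δφ × 111200 = -44.5 m; ΔE = Δλ × 111200 × cos(-37.3330°) = -0.0027 × 111200 × 0.795124 = -238.7 m.
Distance = √(ΔE² + ΔN²) = √((-238.7)² + (-44.5)²) = 242.8 m.

243 m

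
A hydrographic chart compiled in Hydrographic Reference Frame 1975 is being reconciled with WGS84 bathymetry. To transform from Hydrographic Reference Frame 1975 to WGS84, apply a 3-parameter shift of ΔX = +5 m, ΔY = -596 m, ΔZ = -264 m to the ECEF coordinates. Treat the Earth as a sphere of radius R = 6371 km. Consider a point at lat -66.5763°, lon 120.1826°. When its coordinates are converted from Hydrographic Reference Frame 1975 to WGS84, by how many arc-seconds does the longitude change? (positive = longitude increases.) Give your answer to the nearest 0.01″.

sin φ = -0.917590, cos φ = 0.397527, sin λ = 0.864428, cos λ = -0.502757.
East component: ΔE = −sin λ·ΔX + cos λ·ΔY = −(0.864428)(5) + (-0.502757)(-596) = 295.32 m.
1° of latitude spans πR/180 = 111195 m; at latitude φ, 1° of longitude spans that × cos φ = 44203.0 m, so Δλ = 295.32 / 44203.0 × 3600 = 24.052″.

Δλ = 24.05″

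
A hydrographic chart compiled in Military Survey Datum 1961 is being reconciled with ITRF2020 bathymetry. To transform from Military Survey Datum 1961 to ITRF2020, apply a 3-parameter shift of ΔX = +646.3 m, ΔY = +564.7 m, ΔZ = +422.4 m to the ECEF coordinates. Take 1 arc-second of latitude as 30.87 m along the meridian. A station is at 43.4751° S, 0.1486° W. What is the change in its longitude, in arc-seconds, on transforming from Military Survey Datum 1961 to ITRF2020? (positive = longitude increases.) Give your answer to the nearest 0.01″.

sin φ = -0.688039, cos φ = 0.725673, sin λ = -0.002594, cos λ = 0.999997.
East component: ΔE = −sin λ·ΔX + cos λ·ΔY = −(-0.002594)(646.3) + (0.999997)(564.7) = 566.37 m.
1° of latitude spans 3600 × 30.87 = 111132 m; at latitude φ, 1° of longitude spans that × cos φ = 80645.5 m, so Δλ = 566.37 / 80645.5 × 3600 = 25.283″.

Δλ = 25.28″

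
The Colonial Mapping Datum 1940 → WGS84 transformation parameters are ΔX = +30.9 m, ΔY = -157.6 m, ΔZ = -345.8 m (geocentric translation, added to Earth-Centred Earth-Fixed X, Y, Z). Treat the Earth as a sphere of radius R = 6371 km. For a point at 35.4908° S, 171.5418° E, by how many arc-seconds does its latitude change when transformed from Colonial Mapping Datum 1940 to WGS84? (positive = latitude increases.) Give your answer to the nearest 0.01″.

sin φ = -0.580572, cos φ = 0.814209, sin λ = 0.147088, cos λ = -0.989123.
North component: ΔN = −sin φ cos λ·ΔX − sin φ sin λ·ΔY + cos φ·ΔZ = −(-0.580572)(-0.989123)(30.9) − (-0.580572)(0.147088)(-157.6) + (0.814209)(-345.8) = -312.76 m.
1° of latitude spans πR/180 = 111195 m, so Δφ = -312.76 / 111195 × 3600 = -10.126″.

Δφ = -10.13″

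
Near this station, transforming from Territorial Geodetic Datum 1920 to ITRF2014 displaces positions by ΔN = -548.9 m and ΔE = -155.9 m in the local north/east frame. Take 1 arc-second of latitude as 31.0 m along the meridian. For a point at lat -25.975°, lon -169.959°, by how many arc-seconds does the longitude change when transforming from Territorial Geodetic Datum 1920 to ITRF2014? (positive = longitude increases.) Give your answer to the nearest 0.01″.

Δλ = -5.59″

At latitude -25.975°, cos φ = 0.898985.
1″ of longitude at this latitude = 31.00 × cos φ = 27.8685 m, so Δλ = -155.9 / 27.8685 = -5.594″.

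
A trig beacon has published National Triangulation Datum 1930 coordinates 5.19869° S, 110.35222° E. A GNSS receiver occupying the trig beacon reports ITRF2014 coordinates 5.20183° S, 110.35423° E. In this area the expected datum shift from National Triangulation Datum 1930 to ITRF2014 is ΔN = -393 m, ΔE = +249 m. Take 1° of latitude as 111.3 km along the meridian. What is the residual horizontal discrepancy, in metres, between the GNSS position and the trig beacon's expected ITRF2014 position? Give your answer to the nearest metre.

51 m

Observed coordinate differences: Δφ = -0.00314°, Δλ = +0.00201°.
Converting to metres (1° lat = 111300 m, cos φ = 0.995886): observed ΔN = -349.5 m, observed ΔE = 222.8 m.
Subtracting the expected shift leaves a residual of -349.5 − (-393) = 43.5 m north and 222.8 − (249) = -26.2 m east.
Residual distance = √(43.5² + (-26.2)²) = 50.8 m.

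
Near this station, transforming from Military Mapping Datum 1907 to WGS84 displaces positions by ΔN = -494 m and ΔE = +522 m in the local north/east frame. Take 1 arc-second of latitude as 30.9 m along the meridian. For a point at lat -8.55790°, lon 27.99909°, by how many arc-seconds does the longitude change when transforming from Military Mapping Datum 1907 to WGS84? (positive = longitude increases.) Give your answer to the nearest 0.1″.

Δλ = 17.1″

At latitude -8.55790°, cos φ = 0.988866.
1″ of longitude at this latitude = 30.90 × cos φ = 30.5560 m, so Δλ = 522.0 / 30.5560 = 17.083″.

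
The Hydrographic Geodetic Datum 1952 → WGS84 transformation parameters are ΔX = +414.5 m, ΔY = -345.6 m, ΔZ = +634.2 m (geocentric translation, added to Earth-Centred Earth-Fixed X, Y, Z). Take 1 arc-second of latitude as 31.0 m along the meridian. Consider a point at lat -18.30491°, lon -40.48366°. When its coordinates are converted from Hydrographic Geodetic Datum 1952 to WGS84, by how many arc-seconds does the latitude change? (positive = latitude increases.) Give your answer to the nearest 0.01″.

sin φ = -0.314074, cos φ = 0.949399, sin λ = -0.649231, cos λ = 0.760591.
North component: ΔN = −sin φ cos λ·ΔX − sin φ sin λ·ΔY + cos φ·ΔZ = −(-0.314074)(0.760591)(414.5) − (-0.314074)(-0.649231)(-345.6) + (0.949399)(634.2) = 771.60 m.
1° of latitude spans 3600 × 31.00 = 111600 m, so Δφ = 771.60 / 111600 × 3600 = 24.890″.

Δφ = 24.89″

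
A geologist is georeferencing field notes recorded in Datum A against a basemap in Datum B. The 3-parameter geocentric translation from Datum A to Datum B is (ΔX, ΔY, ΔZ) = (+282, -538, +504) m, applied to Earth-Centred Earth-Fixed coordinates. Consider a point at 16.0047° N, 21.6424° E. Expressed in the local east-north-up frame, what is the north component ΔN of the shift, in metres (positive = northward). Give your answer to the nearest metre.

ΔN = 467 m

The local north axis is (−sin φ cos λ, −sin φ sin λ, cos φ), giving ΔN = -72.271 + 54.708 + 484.464 = 466.90 m.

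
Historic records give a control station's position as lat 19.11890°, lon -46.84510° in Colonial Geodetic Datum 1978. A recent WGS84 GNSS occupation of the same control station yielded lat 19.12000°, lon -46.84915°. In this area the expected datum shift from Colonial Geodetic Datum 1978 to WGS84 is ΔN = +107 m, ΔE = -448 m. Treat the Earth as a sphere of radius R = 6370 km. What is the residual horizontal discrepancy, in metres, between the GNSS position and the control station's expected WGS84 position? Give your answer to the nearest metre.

27 m

Observed coordinate differences: Δφ = +0.00110°, Δλ = -0.00405°.
Converting to metres (1° lat = 111177 m, cos φ = 0.944841): observed ΔN = 122.3 m, observed ΔE = -425.4 m.
Subtracting the expected shift leaves a residual of 122.3 − (107) = 15.3 m north and -425.4 − (-448) = 22.6 m east.
Residual distance = √(15.3² + 22.6²) = 27.3 m.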